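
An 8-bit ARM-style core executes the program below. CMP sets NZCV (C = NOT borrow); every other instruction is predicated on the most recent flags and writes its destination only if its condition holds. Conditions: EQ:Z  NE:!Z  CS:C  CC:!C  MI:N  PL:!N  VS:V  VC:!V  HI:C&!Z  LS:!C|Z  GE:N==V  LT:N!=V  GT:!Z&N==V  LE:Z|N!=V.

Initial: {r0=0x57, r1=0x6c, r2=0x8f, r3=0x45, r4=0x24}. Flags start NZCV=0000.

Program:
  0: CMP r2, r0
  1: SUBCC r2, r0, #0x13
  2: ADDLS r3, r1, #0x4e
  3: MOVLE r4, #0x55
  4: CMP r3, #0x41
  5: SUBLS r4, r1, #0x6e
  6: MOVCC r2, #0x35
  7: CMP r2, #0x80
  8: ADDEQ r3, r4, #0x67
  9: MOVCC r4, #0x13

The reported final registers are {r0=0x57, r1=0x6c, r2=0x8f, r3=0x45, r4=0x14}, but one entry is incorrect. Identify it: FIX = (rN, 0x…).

FIX = (r4, 0x55)

[0] flags=0011 → (cmp)
[1] flags=0011 CC?F → skip
[2] flags=0011 LS?F → skip
[3] flags=0011 LE?T → r4=0x55
[4] flags=0010 → (cmp)
[5] flags=0010 LS?F → skip
[6] flags=0010 CC?F → skip
[7] flags=0010 → (cmp)
[8] flags=0010 EQ?F → skip
[9] flags=0010 CC?F → skip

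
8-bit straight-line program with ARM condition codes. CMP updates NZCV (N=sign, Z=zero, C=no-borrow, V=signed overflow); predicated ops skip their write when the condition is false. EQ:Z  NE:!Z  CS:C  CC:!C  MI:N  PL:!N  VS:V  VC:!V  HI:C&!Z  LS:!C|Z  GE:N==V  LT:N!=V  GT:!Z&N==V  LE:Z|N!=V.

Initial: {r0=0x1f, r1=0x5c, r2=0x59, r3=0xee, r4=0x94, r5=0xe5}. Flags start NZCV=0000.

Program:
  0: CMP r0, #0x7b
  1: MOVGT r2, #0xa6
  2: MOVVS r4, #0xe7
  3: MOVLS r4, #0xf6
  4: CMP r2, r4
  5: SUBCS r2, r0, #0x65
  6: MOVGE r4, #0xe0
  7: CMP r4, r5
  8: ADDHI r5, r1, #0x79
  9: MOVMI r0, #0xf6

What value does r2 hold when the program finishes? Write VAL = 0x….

[0] flags=1000 → (cmp)
[1] flags=1000 GT?F → skip
[2] flags=1000 VS?F → skip
[3] flags=1000 LS?T → r4=0xf6
[4] flags=0000 → (cmp)
[5] flags=0000 CS?F → skip
[6] flags=0000 GE?T → r4=0xe0
[7] flags=1000 → (cmp)
[8] flags=1000 HI?F → skip
[9] flags=1000 MI?T → r0=0xf6

VAL = 0x59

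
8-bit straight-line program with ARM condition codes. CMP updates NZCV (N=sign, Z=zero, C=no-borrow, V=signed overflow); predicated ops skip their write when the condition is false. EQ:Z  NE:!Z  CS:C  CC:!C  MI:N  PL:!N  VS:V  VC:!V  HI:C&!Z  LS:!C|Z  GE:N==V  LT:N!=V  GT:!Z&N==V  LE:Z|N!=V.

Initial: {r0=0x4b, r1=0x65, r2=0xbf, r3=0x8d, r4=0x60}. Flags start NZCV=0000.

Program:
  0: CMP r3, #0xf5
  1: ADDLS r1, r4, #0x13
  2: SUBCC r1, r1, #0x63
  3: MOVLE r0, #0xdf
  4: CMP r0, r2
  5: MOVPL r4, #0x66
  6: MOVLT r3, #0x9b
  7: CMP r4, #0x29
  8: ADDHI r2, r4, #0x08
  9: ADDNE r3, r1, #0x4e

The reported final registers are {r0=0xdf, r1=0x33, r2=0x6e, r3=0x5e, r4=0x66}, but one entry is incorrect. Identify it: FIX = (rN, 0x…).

FIX = (r1, 0x10)

[0] flags=1000 → (cmp)
[1] flags=1000 LS?T → r1=0x73
[2] flags=1000 CC?T → r1=0x10
[3] flags=1000 LE?T → r0=0xdf
[4] flags=0010 → (cmp)
[5] flags=0010 PL?T → r4=0x66
[6] flags=0010 LT?F → skip
[7] flags=0010 → (cmp)
[8] flags=0010 HI?T → r2=0x6e
[9] flags=0010 NE?T → r3=0x5e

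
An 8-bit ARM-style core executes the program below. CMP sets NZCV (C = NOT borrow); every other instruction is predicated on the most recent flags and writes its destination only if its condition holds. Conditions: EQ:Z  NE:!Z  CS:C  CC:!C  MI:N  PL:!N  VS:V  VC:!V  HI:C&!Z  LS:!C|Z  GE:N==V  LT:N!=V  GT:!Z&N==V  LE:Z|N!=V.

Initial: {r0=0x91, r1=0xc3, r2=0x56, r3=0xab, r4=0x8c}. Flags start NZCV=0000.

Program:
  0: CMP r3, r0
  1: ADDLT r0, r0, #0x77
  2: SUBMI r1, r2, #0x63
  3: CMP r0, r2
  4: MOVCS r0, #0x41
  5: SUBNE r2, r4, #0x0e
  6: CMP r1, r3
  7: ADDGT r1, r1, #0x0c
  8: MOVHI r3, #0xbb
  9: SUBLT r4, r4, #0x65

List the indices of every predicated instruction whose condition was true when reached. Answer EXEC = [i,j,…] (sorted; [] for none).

EXEC = [4,5,7,8]

[0] flags=0010 → (cmp)
[1] flags=0010 LT?F → skip
[2] flags=0010 MI?F → skip
[3] flags=0011 → (cmp)
[4] flags=0011 CS?T → r0=0x41
[5] flags=0011 NE?T → r2=0x7e
[6] flags=0010 → (cmp)
[7] flags=0010 GT?T → r1=0xcf
[8] flags=0010 HI?T → r3=0xbb
[9] flags=0010 LT?F → skip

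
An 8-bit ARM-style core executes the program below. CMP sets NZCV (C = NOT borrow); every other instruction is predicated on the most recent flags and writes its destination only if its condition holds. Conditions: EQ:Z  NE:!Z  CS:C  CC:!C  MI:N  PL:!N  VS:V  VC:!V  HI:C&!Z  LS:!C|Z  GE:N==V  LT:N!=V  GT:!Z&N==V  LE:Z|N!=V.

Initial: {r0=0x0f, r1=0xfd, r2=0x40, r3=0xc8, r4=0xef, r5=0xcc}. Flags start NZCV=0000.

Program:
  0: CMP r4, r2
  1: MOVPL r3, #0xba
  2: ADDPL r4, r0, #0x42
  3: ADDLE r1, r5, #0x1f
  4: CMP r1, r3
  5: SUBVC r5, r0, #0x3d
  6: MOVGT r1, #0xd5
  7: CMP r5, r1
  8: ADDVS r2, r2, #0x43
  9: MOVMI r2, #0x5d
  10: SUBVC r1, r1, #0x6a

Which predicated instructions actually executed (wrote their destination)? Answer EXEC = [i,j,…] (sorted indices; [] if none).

EXEC = [3,5,6,9,10]

0: ✓ CMP  NZCV=1010
1: · MOVPL
2: · ADDPL
3: ✓ ADDLE  r1←0xeb
4: ✓ CMP  NZCV=0010
5: ✓ SUBVC  r5←0xd2
6: ✓ MOVGT  r1←0xd5
7: ✓ CMP  NZCV=1000
8: · ADDVS
9: ✓ MOVMI  r2←0x5d
10: ✓ SUBVC  r1←0x6b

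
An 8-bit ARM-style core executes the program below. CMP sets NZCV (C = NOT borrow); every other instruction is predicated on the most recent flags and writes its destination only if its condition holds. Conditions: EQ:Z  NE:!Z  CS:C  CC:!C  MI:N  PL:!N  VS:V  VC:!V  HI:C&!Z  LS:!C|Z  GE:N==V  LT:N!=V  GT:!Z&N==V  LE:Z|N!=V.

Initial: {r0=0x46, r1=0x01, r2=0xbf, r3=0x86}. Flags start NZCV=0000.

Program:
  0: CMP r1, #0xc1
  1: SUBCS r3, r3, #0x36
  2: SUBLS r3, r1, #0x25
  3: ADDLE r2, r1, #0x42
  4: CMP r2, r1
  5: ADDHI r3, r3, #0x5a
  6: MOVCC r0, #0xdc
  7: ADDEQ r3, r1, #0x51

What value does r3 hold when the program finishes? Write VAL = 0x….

VAL = 0x36

[0] flags=0000 → (cmp)
[1] flags=0000 CS?F → skip
[2] flags=0000 LS?T → r3=0xdc
[3] flags=0000 LE?F → skip
[4] flags=1010 → (cmp)
[5] flags=1010 HI?T → r3=0x36
[6] flags=1010 CC?F → skip
[7] flags=1010 EQ?F → skip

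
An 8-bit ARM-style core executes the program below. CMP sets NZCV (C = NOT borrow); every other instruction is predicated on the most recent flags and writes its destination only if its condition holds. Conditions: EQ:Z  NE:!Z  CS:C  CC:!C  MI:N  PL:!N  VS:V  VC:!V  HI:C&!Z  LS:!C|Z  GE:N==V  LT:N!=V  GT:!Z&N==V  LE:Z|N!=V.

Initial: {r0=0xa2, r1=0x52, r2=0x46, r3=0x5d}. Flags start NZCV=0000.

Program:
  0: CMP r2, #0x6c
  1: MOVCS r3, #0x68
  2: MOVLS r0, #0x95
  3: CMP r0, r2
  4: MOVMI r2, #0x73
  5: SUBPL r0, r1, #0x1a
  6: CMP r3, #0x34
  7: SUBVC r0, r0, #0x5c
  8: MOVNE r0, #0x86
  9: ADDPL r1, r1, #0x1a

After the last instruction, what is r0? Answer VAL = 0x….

VAL = 0x86

[0] flags=1000 → (cmp)
[1] flags=1000 CS?F → skip
[2] flags=1000 LS?T → r0=0x95
[3] flags=0011 → (cmp)
[4] flags=0011 MI?F → skip
[5] flags=0011 PL?T → r0=0x38
[6] flags=0010 → (cmp)
[7] flags=0010 VC?T → r0=0xdc
[8] flags=0010 NE?T → r0=0x86
[9] flags=0010 PL?T → r1=0x6c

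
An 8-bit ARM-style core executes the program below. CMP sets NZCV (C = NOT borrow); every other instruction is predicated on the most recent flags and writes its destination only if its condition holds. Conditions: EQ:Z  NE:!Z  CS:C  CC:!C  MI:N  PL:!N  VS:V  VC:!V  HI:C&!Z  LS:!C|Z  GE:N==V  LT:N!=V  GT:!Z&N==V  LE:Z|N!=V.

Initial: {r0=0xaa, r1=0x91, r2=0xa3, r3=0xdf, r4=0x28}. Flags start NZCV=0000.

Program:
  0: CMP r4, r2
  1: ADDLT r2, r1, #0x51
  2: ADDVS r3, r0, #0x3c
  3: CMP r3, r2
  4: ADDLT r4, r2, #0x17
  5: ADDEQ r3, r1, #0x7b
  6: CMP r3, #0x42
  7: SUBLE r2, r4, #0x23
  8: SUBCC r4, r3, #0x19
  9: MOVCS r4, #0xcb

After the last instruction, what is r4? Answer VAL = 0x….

VAL = 0xcb

[0] flags=1001 → (cmp)
[1] flags=1001 LT?F → skip
[2] flags=1001 VS?T → r3=0xe6
[3] flags=0010 → (cmp)
[4] flags=0010 LT?F → skip
[5] flags=0010 EQ?F → skip
[6] flags=1010 → (cmp)
[7] flags=1010 LE?T → r2=0x05
[8] flags=1010 CC?F → skip
[9] flags=1010 CS?T → r4=0xcb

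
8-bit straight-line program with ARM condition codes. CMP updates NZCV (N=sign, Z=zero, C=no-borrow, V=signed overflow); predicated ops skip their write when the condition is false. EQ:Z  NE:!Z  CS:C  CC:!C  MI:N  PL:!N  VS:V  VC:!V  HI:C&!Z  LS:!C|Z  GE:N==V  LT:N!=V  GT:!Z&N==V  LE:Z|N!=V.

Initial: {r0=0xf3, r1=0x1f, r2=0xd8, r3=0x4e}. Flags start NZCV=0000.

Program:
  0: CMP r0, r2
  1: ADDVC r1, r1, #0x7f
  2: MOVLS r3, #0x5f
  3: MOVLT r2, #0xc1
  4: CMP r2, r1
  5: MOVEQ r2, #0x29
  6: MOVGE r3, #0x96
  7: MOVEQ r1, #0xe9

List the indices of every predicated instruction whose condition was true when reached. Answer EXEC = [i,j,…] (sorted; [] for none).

EXEC = [1,6]

0: ✓ CMP  NZCV=0010
1: ✓ ADDVC  r1←0x9e
2: · MOVLS
3: · MOVLT
4: ✓ CMP  NZCV=0010
5: · MOVEQ
6: ✓ MOVGE  r3←0x96
7: · MOVEQ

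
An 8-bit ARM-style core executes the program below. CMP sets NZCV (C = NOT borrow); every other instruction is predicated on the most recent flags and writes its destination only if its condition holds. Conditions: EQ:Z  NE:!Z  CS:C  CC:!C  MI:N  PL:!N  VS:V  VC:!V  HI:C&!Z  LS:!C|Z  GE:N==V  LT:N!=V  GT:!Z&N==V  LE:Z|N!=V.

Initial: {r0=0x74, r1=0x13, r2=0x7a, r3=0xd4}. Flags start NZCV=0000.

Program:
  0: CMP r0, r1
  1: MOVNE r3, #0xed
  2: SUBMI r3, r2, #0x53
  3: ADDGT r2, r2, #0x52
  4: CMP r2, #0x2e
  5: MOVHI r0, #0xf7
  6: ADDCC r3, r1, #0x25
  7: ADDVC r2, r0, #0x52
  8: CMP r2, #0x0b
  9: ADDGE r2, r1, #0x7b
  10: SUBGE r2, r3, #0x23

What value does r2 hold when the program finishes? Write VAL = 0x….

VAL = 0xca

0: ✓ CMP  NZCV=0010
1: ✓ MOVNE  r3←0xed
2: · SUBMI
3: ✓ ADDGT  r2←0xcc
4: ✓ CMP  NZCV=1010
5: ✓ MOVHI  r0←0xf7
6: · ADDCC
7: ✓ ADDVC  r2←0x49
8: ✓ CMP  NZCV=0010
9: ✓ ADDGE  r2←0x8e
10: ✓ SUBGE  r2←0xca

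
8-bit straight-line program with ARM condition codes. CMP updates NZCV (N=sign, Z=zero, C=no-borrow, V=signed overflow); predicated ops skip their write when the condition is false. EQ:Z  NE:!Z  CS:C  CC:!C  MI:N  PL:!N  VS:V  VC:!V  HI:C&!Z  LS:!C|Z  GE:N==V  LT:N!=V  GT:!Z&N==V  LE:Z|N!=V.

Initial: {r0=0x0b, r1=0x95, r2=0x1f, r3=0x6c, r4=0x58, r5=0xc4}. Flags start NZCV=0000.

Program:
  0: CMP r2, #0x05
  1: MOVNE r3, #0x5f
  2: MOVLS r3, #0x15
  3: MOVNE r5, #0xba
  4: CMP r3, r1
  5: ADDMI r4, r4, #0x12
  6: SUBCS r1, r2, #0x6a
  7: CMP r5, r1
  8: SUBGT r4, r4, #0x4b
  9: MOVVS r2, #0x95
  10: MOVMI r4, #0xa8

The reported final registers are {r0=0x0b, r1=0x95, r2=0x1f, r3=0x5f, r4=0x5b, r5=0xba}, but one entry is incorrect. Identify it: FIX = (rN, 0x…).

0: ✓ CMP  NZCV=0010
1: ✓ MOVNE  r3←0x5f
2: · MOVLS
3: ✓ MOVNE  r5←0xba
4: ✓ CMP  NZCV=1001
5: ✓ ADDMI  r4←0x6a
6: · SUBCS
7: ✓ CMP  NZCV=0010
8: ✓ SUBGT  r4←0x1f
9: · MOVVS
10: · MOVMI

FIX = (r4, 0x1f)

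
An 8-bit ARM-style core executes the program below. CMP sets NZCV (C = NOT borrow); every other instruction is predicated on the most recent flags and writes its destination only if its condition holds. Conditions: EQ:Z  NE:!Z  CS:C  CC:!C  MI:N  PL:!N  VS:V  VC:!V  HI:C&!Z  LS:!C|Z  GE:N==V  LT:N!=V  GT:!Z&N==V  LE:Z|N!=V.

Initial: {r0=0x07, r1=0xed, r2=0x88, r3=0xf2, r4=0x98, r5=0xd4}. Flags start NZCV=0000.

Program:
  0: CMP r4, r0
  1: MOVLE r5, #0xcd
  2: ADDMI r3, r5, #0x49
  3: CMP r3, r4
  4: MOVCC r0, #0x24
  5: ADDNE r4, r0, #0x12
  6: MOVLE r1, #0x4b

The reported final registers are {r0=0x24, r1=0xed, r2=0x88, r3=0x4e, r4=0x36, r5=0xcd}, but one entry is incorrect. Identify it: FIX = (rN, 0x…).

FIX = (r3, 0x16)

0: ✓ CMP  NZCV=1010
1: ✓ MOVLE  r5←0xcd
2: ✓ ADDMI  r3←0x16
3: ✓ CMP  NZCV=0000
4: ✓ MOVCC  r0←0x24
5: ✓ ADDNE  r4←0x36
6: · MOVLE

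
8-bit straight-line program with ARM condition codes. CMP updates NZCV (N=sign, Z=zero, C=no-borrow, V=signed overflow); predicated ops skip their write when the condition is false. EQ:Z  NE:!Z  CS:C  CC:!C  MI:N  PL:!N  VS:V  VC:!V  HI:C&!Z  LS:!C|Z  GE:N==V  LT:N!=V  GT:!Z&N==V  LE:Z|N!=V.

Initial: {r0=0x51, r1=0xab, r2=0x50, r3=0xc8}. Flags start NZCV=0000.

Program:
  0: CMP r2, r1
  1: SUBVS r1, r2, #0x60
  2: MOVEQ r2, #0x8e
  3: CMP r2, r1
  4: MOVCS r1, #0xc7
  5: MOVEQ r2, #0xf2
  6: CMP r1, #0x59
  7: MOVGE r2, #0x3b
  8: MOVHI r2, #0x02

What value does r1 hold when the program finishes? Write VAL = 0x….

0: ✓ CMP  NZCV=1001
1: ✓ SUBVS  r1←0xf0
2: · MOVEQ
3: ✓ CMP  NZCV=0000
4: · MOVCS
5: · MOVEQ
6: ✓ CMP  NZCV=1010
7: · MOVGE
8: ✓ MOVHI  r2←0x02

VAL = 0xf0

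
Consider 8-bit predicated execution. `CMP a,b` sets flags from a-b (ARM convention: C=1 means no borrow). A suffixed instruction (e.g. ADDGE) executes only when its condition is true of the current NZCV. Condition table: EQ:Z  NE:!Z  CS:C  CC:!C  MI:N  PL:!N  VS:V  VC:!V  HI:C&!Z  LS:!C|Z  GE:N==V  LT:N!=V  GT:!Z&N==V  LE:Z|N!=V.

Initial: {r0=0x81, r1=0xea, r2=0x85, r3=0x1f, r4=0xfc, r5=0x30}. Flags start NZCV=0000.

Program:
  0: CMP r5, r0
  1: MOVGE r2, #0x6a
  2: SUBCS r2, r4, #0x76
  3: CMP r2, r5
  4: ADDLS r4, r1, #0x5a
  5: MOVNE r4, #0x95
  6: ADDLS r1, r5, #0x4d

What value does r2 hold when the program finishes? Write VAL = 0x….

VAL = 0x6a

[0] flags=1001 → (cmp)
[1] flags=1001 GE?T → r2=0x6a
[2] flags=1001 CS?F → skip
[3] flags=0010 → (cmp)
[4] flags=0010 LS?F → skip
[5] flags=0010 NE?T → r4=0x95
[6] flags=0010 LS?F → skip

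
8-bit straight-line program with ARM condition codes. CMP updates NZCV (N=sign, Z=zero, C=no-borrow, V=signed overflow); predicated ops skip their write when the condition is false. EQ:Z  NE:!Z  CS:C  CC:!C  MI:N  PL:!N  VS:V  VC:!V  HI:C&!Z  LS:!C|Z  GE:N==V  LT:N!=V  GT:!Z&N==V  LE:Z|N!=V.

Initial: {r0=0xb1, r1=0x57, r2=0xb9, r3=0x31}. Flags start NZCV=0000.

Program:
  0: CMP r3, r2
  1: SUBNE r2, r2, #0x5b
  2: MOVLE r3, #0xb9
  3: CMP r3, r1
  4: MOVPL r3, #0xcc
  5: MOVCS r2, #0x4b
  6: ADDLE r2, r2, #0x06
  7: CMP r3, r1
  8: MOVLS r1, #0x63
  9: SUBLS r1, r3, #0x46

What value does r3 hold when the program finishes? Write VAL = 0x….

VAL = 0x31

[0] flags=0000 → (cmp)
[1] flags=0000 NE?T → r2=0x5e
[2] flags=0000 LE?F → skip
[3] flags=1000 → (cmp)
[4] flags=1000 PL?F → skip
[5] flags=1000 CS?F → skip
[6] flags=1000 LE?T → r2=0x64
[7] flags=1000 → (cmp)
[8] flags=1000 LS?T → r1=0x63
[9] flags=1000 LS?T → r1=0xeb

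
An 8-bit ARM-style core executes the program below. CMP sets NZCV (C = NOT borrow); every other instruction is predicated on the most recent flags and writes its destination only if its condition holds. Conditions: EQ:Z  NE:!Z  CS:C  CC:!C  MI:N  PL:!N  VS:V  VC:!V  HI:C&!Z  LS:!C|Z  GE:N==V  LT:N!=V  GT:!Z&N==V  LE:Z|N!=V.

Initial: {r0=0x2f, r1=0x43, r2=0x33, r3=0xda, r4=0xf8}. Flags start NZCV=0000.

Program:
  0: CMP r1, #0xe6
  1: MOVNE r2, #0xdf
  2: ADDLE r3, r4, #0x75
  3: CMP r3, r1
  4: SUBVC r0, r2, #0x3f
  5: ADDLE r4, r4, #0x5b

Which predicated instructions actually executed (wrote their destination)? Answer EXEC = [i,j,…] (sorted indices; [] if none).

EXEC = [1,4,5]

0: ✓ CMP  NZCV=0000
1: ✓ MOVNE  r2←0xdf
2: · ADDLE
3: ✓ CMP  NZCV=1010
4: ✓ SUBVC  r0←0xa0
5: ✓ ADDLE  r4←0x53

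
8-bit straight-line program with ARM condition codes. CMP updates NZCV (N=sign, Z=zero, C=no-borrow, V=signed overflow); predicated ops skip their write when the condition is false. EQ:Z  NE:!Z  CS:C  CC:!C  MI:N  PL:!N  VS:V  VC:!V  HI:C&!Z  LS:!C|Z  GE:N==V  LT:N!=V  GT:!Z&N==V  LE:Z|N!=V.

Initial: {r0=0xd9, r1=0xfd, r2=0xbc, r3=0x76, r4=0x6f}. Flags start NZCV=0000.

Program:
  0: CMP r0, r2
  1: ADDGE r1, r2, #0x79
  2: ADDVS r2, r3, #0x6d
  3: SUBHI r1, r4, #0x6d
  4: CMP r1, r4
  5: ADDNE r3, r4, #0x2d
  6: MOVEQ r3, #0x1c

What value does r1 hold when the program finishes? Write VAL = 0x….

[0] flags=0010 → (cmp)
[1] flags=0010 GE?T → r1=0x35
[2] flags=0010 VS?F → skip
[3] flags=0010 HI?T → r1=0x02
[4] flags=1000 → (cmp)
[5] flags=1000 NE?T → r3=0x9c
[6] flags=1000 EQ?F → skip

VAL = 0x02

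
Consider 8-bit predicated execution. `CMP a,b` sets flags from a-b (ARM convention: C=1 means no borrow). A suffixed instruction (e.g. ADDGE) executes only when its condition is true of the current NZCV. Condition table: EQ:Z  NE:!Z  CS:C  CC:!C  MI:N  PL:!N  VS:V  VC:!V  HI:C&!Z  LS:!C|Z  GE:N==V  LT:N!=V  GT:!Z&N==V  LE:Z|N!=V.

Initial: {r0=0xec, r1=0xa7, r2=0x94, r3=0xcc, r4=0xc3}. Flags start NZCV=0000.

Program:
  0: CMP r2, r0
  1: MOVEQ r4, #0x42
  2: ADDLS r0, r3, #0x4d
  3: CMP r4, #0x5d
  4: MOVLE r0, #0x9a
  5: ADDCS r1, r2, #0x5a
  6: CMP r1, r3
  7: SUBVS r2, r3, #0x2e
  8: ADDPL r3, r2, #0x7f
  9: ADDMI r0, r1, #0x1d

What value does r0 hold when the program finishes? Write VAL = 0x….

VAL = 0x9a

0: ✓ CMP  NZCV=1000
1: · MOVEQ
2: ✓ ADDLS  r0←0x19
3: ✓ CMP  NZCV=0011
4: ✓ MOVLE  r0←0x9a
5: ✓ ADDCS  r1←0xee
6: ✓ CMP  NZCV=0010
7: · SUBVS
8: ✓ ADDPL  r3←0x13
9: · ADDMI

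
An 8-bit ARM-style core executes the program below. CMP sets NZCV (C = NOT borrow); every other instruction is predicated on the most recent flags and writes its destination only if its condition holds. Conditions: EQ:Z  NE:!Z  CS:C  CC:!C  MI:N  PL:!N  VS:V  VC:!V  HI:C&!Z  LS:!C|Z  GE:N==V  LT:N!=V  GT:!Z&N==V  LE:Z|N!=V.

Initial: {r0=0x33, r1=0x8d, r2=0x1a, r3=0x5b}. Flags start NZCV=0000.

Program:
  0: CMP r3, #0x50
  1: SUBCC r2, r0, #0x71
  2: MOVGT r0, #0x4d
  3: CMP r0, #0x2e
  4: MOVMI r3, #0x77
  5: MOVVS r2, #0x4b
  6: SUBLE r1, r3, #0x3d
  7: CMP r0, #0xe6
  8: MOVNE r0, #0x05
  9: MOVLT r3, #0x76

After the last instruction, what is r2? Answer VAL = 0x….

[0] flags=0010 → (cmp)
[1] flags=0010 CC?F → skip
[2] flags=0010 GT?T → r0=0x4d
[3] flags=0010 → (cmp)
[4] flags=0010 MI?F → skip
[5] flags=0010 VS?F → skip
[6] flags=0010 LE?F → skip
[7] flags=0000 → (cmp)
[8] flags=0000 NE?T → r0=0x05
[9] flags=0000 LT?F → skip

VAL = 0x1a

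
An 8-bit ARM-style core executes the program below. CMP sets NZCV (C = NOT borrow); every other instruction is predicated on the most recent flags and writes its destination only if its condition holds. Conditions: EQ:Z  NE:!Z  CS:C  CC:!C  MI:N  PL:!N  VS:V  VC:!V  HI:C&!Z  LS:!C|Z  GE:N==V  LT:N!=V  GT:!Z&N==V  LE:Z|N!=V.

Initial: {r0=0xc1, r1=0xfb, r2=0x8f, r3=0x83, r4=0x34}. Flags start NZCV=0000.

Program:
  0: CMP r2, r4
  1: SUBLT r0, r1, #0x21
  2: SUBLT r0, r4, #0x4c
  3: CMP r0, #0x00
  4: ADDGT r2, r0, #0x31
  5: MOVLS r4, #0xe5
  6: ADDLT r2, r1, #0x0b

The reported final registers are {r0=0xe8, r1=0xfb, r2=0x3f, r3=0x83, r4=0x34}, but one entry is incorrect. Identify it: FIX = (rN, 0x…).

[0] flags=0011 → (cmp)
[1] flags=0011 LT?T → r0=0xda
[2] flags=0011 LT?T → r0=0xe8
[3] flags=1010 → (cmp)
[4] flags=1010 GT?F → skip
[5] flags=1010 LS?F → skip
[6] flags=1010 LT?T → r2=0x06

FIX = (r2, 0x06)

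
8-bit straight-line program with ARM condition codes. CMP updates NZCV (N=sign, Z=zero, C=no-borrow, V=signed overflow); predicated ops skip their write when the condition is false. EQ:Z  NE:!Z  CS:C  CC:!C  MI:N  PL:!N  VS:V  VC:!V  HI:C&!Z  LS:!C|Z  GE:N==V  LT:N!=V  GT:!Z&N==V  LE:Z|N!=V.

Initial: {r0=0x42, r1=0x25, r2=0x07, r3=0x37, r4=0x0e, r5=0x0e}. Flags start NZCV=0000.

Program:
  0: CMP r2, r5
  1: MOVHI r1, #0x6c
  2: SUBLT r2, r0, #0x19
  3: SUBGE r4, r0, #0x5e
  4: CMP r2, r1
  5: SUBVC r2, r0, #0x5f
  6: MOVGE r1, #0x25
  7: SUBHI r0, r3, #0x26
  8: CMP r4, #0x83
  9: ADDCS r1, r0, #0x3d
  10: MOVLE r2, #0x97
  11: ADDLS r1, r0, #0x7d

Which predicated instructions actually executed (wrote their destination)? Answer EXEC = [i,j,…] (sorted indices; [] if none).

0: ✓ CMP  NZCV=1000
1: · MOVHI
2: ✓ SUBLT  r2←0x29
3: · SUBGE
4: ✓ CMP  NZCV=0010
5: ✓ SUBVC  r2←0xe3
6: ✓ MOVGE  r1←0x25
7: ✓ SUBHI  r0←0x11
8: ✓ CMP  NZCV=1001
9: · ADDCS
10: · MOVLE
11: ✓ ADDLS  r1←0x8e

EXEC = [2,5,6,7,11]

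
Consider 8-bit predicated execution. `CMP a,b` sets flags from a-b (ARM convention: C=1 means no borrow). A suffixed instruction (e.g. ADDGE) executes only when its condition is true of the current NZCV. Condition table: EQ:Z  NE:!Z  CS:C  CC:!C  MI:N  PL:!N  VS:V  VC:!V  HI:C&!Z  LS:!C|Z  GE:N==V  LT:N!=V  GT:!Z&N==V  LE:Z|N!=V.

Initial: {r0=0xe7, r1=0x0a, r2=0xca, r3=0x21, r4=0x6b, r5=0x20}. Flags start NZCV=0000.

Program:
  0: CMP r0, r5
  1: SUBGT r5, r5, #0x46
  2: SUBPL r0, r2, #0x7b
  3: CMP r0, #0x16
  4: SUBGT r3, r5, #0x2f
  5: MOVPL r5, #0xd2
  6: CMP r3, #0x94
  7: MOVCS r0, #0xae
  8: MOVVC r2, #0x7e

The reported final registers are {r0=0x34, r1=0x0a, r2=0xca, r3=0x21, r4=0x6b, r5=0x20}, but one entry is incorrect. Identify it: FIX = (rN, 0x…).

0: ✓ CMP  NZCV=1010
1: · SUBGT
2: · SUBPL
3: ✓ CMP  NZCV=1010
4: · SUBGT
5: · MOVPL
6: ✓ CMP  NZCV=1001
7: · MOVCS
8: · MOVVC

FIX = (r0, 0xe7)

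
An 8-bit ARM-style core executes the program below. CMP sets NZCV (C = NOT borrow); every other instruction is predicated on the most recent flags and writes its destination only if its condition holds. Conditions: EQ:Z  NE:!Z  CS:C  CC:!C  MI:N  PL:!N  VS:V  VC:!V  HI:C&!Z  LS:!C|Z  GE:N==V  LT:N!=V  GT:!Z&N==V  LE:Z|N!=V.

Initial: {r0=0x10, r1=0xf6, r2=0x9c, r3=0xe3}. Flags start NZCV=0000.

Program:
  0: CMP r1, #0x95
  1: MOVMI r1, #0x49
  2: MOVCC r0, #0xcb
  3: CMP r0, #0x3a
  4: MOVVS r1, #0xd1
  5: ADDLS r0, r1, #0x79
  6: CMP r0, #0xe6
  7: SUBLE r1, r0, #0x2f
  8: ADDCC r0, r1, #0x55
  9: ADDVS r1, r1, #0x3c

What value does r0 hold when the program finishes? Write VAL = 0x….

0: ✓ CMP  NZCV=0010
1: · MOVMI
2: · MOVCC
3: ✓ CMP  NZCV=1000
4: · MOVVS
5: ✓ ADDLS  r0←0x6f
6: ✓ CMP  NZCV=1001
7: · SUBLE
8: ✓ ADDCC  r0←0x4b
9: ✓ ADDVS  r1←0x32

VAL = 0x4b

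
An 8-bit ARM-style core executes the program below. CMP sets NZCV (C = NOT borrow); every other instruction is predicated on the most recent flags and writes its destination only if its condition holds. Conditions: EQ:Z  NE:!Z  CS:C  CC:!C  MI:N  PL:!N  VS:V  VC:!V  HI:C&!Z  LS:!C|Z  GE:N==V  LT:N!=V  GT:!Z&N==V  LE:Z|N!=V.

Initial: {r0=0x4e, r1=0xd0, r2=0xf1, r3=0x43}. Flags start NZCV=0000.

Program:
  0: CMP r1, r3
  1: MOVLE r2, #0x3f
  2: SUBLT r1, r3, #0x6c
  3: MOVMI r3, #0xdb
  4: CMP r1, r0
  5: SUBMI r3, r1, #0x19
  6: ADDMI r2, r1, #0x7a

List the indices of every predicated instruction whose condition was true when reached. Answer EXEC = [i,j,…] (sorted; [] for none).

EXEC = [1,2,3,5,6]

0: ✓ CMP  NZCV=1010
1: ✓ MOVLE  r2←0x3f
2: ✓ SUBLT  r1←0xd7
3: ✓ MOVMI  r3←0xdb
4: ✓ CMP  NZCV=1010
5: ✓ SUBMI  r3←0xbe
6: ✓ ADDMI  r2←0x51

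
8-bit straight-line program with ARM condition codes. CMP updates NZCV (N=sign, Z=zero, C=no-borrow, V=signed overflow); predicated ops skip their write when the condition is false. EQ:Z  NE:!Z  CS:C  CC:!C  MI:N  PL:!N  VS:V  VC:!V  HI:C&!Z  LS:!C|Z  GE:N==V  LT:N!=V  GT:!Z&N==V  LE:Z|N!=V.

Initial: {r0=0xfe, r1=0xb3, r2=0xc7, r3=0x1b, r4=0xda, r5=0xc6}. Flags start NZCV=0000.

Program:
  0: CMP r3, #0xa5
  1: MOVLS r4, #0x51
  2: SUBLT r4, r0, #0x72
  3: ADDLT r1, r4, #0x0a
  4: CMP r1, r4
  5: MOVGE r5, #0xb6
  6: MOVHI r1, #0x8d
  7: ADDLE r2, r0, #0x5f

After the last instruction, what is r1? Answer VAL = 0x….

VAL = 0x8d

0: ✓ CMP  NZCV=0000
1: ✓ MOVLS  r4←0x51
2: · SUBLT
3: · ADDLT
4: ✓ CMP  NZCV=0011
5: · MOVGE
6: ✓ MOVHI  r1←0x8d
7: ✓ ADDLE  r2←0x5d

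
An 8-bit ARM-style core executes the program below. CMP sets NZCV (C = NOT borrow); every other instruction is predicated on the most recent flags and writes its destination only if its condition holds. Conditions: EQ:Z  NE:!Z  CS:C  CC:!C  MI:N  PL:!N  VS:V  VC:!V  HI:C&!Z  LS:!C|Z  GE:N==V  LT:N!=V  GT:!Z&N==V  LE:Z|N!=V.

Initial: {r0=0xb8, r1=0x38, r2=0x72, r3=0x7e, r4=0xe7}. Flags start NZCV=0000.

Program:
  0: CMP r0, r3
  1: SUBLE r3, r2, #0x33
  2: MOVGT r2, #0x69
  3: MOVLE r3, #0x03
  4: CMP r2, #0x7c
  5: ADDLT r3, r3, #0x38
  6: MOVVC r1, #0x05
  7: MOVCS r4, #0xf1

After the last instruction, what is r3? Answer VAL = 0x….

VAL = 0x3b

0: ✓ CMP  NZCV=0011
1: ✓ SUBLE  r3←0x3f
2: · MOVGT
3: ✓ MOVLE  r3←0x03
4: ✓ CMP  NZCV=1000
5: ✓ ADDLT  r3←0x3b
6: ✓ MOVVC  r1←0x05
7: · MOVCS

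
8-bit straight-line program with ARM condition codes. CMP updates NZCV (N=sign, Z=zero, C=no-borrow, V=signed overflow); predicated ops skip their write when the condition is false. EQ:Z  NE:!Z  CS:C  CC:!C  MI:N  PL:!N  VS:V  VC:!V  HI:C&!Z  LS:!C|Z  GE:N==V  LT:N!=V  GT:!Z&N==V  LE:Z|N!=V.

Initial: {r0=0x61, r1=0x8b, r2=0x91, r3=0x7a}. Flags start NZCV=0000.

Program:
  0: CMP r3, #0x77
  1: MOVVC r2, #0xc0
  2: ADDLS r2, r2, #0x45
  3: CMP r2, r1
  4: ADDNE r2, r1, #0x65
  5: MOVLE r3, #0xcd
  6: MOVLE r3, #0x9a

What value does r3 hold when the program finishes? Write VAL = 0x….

VAL = 0x7a

[0] flags=0010 → (cmp)
[1] flags=0010 VC?T → r2=0xc0
[2] flags=0010 LS?F → skip
[3] flags=0010 → (cmp)
[4] flags=0010 NE?T → r2=0xf0
[5] flags=0010 LE?F → skip
[6] flags=0010 LE?F → skip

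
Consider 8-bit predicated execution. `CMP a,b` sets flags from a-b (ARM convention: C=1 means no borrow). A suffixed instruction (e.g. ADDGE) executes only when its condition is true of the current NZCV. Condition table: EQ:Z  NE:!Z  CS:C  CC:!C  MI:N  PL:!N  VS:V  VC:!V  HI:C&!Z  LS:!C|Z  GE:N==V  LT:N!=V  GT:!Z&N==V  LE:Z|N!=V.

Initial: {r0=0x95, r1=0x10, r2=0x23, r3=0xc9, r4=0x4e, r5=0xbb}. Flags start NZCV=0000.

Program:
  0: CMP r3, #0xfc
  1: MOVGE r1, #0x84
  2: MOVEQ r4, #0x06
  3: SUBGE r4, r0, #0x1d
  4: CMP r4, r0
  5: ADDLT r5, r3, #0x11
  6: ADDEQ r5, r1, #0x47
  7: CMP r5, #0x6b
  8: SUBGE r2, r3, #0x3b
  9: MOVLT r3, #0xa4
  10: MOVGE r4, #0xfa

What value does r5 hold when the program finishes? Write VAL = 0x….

VAL = 0xbb

0: ✓ CMP  NZCV=1000
1: · MOVGE
2: · MOVEQ
3: · SUBGE
4: ✓ CMP  NZCV=1001
5: · ADDLT
6: · ADDEQ
7: ✓ CMP  NZCV=0011
8: · SUBGE
9: ✓ MOVLT  r3←0xa4
10: · MOVGE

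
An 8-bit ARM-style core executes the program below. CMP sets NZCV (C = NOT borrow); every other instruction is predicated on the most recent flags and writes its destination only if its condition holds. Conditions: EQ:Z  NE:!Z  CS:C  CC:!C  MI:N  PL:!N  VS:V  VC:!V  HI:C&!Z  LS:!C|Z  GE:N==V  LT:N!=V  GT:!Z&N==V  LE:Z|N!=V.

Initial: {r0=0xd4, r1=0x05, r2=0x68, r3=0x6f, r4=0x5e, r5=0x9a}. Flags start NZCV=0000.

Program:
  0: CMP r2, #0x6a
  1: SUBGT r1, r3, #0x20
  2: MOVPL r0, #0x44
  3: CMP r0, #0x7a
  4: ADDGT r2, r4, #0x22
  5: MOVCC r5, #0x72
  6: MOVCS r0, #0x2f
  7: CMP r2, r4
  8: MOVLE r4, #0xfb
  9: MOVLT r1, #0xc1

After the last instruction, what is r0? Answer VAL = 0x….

0: ✓ CMP  NZCV=1000
1: · SUBGT
2: · MOVPL
3: ✓ CMP  NZCV=0011
4: · ADDGT
5: · MOVCC
6: ✓ MOVCS  r0←0x2f
7: ✓ CMP  NZCV=0010
8: · MOVLE
9: · MOVLT

VAL = 0x2f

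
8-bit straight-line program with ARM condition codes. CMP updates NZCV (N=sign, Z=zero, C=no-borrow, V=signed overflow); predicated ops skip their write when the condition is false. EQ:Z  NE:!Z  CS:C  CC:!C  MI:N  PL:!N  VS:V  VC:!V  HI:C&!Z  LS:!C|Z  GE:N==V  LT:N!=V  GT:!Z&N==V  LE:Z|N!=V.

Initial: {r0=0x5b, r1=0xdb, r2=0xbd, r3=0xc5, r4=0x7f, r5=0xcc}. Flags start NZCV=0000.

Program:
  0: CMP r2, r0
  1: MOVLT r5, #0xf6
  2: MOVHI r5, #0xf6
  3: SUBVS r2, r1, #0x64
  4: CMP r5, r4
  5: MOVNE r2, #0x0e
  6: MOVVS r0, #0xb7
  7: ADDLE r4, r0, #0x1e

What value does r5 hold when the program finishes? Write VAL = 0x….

VAL = 0xf6

0: ✓ CMP  NZCV=0011
1: ✓ MOVLT  r5←0xf6
2: ✓ MOVHI  r5←0xf6
3: ✓ SUBVS  r2←0x77
4: ✓ CMP  NZCV=0011
5: ✓ MOVNE  r2←0x0e
6: ✓ MOVVS  r0←0xb7
7: ✓ ADDLE  r4←0xd5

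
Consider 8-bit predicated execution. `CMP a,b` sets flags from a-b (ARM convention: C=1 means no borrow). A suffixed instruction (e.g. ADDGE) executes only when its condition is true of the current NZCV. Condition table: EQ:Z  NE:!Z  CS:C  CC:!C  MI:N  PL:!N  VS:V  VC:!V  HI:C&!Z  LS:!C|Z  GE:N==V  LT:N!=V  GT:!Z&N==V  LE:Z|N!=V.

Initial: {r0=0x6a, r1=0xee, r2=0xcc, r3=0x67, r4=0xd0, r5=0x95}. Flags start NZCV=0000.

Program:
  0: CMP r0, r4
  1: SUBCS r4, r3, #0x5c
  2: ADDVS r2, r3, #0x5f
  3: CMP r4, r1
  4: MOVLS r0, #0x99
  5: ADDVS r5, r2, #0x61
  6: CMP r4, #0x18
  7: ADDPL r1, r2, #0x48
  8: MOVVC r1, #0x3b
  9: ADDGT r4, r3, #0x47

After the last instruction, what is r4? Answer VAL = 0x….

VAL = 0xd0

0: ✓ CMP  NZCV=1001
1: · SUBCS
2: ✓ ADDVS  r2←0xc6
3: ✓ CMP  NZCV=1000
4: ✓ MOVLS  r0←0x99
5: · ADDVS
6: ✓ CMP  NZCV=1010
7: · ADDPL
8: ✓ MOVVC  r1←0x3b
9: · ADDGT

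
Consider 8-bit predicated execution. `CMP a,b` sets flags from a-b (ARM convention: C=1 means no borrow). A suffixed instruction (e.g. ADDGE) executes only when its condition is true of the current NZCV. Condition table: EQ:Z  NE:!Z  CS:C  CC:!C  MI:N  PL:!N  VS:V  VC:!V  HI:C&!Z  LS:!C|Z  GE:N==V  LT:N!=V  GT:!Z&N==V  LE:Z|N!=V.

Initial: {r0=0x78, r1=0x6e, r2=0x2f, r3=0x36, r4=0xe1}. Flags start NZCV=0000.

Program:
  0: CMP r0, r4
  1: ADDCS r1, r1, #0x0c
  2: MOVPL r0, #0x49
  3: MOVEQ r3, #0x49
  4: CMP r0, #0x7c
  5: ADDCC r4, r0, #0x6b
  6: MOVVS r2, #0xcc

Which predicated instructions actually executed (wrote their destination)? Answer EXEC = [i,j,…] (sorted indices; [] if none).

EXEC = [5]

0: ✓ CMP  NZCV=1001
1: · ADDCS
2: · MOVPL
3: · MOVEQ
4: ✓ CMP  NZCV=1000
5: ✓ ADDCC  r4←0xe3
6: · MOVVS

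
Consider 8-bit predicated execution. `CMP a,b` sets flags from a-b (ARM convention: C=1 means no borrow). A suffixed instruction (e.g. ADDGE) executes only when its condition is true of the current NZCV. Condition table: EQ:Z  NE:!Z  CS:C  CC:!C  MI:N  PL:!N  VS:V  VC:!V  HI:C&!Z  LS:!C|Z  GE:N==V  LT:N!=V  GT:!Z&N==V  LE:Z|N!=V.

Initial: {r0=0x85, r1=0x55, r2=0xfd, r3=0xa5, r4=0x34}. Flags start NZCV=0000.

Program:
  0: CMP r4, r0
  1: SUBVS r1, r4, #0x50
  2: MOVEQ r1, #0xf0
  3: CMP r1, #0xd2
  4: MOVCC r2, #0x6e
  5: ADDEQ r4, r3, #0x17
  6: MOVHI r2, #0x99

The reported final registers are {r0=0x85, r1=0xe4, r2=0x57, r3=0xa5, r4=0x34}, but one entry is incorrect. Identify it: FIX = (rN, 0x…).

[0] flags=1001 → (cmp)
[1] flags=1001 VS?T → r1=0xe4
[2] flags=1001 EQ?F → skip
[3] flags=0010 → (cmp)
[4] flags=0010 CC?F → skip
[5] flags=0010 EQ?F → skip
[6] flags=0010 HI?T → r2=0x99

FIX = (r2, 0x99)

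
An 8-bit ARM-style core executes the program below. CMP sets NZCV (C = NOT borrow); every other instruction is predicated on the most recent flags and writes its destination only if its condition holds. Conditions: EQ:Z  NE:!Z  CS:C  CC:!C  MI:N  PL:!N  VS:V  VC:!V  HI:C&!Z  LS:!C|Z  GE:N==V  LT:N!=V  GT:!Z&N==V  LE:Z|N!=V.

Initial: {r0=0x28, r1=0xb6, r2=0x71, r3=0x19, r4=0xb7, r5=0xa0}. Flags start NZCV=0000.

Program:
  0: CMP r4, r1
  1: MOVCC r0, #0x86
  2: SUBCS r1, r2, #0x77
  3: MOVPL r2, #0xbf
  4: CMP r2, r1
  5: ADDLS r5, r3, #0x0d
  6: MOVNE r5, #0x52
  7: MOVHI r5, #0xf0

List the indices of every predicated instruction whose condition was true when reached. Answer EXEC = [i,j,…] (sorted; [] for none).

[0] flags=0010 → (cmp)
[1] flags=0010 CC?F → skip
[2] flags=0010 CS?T → r1=0xfa
[3] flags=0010 PL?T → r2=0xbf
[4] flags=1000 → (cmp)
[5] flags=1000 LS?T → r5=0x26
[6] flags=1000 NE?T → r5=0x52
[7] flags=1000 HI?F → skip

EXEC = [2,3,5,6]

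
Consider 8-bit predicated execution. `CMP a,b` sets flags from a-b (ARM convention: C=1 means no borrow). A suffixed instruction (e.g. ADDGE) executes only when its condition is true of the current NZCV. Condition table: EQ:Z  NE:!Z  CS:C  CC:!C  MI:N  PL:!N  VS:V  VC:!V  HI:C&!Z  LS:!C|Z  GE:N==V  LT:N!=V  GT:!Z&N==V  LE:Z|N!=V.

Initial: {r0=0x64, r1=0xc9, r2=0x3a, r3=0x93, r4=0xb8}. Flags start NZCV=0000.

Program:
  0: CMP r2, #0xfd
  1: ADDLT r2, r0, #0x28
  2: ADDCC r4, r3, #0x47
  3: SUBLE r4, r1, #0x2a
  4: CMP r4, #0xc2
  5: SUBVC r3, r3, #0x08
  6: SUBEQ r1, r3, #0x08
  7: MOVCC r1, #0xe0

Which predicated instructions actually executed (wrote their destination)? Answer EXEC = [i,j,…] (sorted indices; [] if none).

[0] flags=0000 → (cmp)
[1] flags=0000 LT?F → skip
[2] flags=0000 CC?T → r4=0xda
[3] flags=0000 LE?F → skip
[4] flags=0010 → (cmp)
[5] flags=0010 VC?T → r3=0x8b
[6] flags=0010 EQ?F → skip
[7] flags=0010 CC?F → skip

EXEC = [2,5]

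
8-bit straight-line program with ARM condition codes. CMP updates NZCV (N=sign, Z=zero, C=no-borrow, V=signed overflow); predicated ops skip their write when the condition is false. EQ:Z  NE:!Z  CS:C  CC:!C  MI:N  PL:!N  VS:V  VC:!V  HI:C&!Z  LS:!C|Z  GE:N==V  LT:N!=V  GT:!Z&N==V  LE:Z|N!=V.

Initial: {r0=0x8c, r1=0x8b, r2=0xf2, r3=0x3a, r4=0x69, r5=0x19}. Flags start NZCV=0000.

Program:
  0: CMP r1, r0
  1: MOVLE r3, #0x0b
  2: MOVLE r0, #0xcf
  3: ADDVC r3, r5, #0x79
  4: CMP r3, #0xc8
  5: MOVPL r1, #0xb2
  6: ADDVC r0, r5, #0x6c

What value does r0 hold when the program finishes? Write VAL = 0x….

0: ✓ CMP  NZCV=1000
1: ✓ MOVLE  r3←0x0b
2: ✓ MOVLE  r0←0xcf
3: ✓ ADDVC  r3←0x92
4: ✓ CMP  NZCV=1000
5: · MOVPL
6: ✓ ADDVC  r0←0x85

VAL = 0x85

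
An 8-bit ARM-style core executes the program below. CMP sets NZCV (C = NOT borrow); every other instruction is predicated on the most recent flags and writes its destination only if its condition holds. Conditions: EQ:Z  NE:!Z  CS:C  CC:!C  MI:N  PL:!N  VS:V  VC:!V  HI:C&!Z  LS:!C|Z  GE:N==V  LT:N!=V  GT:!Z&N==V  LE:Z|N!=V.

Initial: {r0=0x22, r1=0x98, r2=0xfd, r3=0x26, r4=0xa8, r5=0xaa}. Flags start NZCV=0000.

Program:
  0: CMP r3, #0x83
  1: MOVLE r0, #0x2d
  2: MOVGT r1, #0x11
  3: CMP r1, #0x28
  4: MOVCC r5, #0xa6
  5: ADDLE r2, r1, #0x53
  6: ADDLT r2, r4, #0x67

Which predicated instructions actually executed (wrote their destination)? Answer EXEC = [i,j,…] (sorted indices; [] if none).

0: ✓ CMP  NZCV=1001
1: · MOVLE
2: ✓ MOVGT  r1←0x11
3: ✓ CMP  NZCV=1000
4: ✓ MOVCC  r5←0xa6
5: ✓ ADDLE  r2←0x64
6: ✓ ADDLT  r2←0x0f

EXEC = [2,4,5,6]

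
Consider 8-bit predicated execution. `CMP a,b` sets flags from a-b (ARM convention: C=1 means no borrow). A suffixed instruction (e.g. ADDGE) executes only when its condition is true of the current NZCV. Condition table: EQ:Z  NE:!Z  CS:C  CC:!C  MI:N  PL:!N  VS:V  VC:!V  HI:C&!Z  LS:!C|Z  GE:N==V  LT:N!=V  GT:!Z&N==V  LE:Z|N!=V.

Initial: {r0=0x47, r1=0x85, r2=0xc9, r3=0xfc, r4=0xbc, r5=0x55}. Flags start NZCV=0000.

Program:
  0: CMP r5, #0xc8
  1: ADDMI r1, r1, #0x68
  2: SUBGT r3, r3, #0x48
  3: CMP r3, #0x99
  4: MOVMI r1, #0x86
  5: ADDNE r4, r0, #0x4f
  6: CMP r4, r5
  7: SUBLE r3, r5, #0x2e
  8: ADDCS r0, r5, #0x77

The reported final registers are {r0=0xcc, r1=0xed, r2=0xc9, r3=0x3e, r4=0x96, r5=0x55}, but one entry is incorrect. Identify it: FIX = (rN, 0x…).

0: ✓ CMP  NZCV=1001
1: ✓ ADDMI  r1←0xed
2: ✓ SUBGT  r3←0xb4
3: ✓ CMP  NZCV=0010
4: · MOVMI
5: ✓ ADDNE  r4←0x96
6: ✓ CMP  NZCV=0011
7: ✓ SUBLE  r3←0x27
8: ✓ ADDCS  r0←0xcc

FIX = (r3, 0x27)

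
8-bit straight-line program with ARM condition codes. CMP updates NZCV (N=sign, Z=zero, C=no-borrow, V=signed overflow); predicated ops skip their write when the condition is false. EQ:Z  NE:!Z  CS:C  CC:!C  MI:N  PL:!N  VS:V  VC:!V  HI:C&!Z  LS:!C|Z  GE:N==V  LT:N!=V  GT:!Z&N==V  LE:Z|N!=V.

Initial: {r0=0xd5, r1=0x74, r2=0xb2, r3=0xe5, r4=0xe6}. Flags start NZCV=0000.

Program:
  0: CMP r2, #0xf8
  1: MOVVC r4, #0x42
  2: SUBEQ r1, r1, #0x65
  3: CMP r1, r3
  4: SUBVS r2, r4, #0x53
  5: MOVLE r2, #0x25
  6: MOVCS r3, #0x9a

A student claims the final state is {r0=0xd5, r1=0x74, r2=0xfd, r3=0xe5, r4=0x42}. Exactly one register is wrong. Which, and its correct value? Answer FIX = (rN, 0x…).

[0] flags=1000 → (cmp)
[1] flags=1000 VC?T → r4=0x42
[2] flags=1000 EQ?F → skip
[3] flags=1001 → (cmp)
[4] flags=1001 VS?T → r2=0xef
[5] flags=1001 LE?F → skip
[6] flags=1001 CS?F → skip

FIX = (r2, 0xef)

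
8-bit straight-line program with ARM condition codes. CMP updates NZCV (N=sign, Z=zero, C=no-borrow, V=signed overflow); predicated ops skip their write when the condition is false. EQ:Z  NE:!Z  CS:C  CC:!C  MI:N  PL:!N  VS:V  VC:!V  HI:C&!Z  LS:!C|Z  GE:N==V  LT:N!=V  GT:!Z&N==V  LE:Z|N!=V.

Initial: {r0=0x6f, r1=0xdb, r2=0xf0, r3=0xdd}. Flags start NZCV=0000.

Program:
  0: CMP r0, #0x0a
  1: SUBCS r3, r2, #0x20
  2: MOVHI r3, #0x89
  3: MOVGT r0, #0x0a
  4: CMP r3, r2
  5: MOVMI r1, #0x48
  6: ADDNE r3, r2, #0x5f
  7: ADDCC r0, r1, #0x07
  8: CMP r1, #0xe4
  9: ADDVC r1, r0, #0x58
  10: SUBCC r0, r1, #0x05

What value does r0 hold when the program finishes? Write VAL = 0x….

[0] flags=0010 → (cmp)
[1] flags=0010 CS?T → r3=0xd0
[2] flags=0010 HI?T → r3=0x89
[3] flags=0010 GT?T → r0=0x0a
[4] flags=1000 → (cmp)
[5] flags=1000 MI?T → r1=0x48
[6] flags=1000 NE?T → r3=0x4f
[7] flags=1000 CC?T → r0=0x4f
[8] flags=0000 → (cmp)
[9] flags=0000 VC?T → r1=0xa7
[10] flags=0000 CC?T → r0=0xa2

VAL = 0xa2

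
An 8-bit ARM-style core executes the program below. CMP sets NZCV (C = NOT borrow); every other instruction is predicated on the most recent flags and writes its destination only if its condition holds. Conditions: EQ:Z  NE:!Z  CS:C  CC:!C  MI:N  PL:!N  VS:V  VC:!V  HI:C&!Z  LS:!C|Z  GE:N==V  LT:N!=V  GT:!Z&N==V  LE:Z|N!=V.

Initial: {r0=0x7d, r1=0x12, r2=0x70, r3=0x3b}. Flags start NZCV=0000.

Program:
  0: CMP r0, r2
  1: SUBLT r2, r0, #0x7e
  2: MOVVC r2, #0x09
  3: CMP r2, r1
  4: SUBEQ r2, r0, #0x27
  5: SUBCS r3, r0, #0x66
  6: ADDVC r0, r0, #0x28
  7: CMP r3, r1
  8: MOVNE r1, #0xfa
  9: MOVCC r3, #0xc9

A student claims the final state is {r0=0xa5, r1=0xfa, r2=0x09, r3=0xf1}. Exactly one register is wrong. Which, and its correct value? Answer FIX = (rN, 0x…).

FIX = (r3, 0x3b)

0: ✓ CMP  NZCV=0010
1: · SUBLT
2: ✓ MOVVC  r2←0x09
3: ✓ CMP  NZCV=1000
4: · SUBEQ
5: · SUBCS
6: ✓ ADDVC  r0←0xa5
7: ✓ CMP  NZCV=0010
8: ✓ MOVNE  r1←0xfa
9: · MOVCC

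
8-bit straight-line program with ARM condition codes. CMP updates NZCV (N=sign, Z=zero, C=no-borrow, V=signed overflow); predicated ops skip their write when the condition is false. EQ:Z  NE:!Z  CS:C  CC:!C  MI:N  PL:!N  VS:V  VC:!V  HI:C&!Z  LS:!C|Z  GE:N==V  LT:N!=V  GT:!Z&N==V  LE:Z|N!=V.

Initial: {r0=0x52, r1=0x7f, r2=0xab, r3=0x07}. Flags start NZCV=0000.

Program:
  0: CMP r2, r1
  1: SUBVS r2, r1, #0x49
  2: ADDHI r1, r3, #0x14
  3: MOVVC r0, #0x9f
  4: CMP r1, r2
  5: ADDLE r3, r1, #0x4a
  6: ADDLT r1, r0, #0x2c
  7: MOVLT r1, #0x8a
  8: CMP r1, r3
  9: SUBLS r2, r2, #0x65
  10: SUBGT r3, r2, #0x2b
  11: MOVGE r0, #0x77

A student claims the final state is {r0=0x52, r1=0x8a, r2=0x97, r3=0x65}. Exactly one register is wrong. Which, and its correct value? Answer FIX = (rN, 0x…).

[0] flags=0011 → (cmp)
[1] flags=0011 VS?T → r2=0x36
[2] flags=0011 HI?T → r1=0x1b
[3] flags=0011 VC?F → skip
[4] flags=1000 → (cmp)
[5] flags=1000 LE?T → r3=0x65
[6] flags=1000 LT?T → r1=0x7e
[7] flags=1000 LT?T → r1=0x8a
[8] flags=0011 → (cmp)
[9] flags=0011 LS?F → skip
[10] flags=0011 GT?F → skip
[11] flags=0011 GE?F → skip

FIX = (r2, 0x36)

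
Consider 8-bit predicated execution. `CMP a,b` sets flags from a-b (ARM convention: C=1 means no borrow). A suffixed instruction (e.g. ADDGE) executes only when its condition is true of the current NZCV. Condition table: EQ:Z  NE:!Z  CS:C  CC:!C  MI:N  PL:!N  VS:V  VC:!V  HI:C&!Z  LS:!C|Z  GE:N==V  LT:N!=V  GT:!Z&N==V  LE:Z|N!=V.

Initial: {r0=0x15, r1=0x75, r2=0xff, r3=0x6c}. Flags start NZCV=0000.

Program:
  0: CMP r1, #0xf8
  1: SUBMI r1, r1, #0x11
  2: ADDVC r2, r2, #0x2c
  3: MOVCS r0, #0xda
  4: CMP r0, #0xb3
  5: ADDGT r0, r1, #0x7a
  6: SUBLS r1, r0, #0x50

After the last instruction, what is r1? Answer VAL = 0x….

VAL = 0x9f

[0] flags=0000 → (cmp)
[1] flags=0000 MI?F → skip
[2] flags=0000 VC?T → r2=0x2b
[3] flags=0000 CS?F → skip
[4] flags=0000 → (cmp)
[5] flags=0000 GT?T → r0=0xef
[6] flags=0000 LS?T → r1=0x9f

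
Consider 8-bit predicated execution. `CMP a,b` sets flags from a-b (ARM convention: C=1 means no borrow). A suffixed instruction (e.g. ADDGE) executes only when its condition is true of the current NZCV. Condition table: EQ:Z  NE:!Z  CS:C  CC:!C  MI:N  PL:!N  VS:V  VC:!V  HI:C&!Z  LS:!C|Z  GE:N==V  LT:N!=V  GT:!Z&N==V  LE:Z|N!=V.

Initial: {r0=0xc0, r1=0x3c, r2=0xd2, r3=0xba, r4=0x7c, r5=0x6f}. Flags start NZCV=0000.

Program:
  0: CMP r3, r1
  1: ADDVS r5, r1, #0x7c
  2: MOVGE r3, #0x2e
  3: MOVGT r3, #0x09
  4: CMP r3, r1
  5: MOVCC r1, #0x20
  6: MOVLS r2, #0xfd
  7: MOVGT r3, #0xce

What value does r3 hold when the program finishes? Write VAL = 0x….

VAL = 0xba

0: ✓ CMP  NZCV=0011
1: ✓ ADDVS  r5←0xb8
2: · MOVGE
3: · MOVGT
4: ✓ CMP  NZCV=0011
5: · MOVCC
6: · MOVLS
7: · MOVGT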